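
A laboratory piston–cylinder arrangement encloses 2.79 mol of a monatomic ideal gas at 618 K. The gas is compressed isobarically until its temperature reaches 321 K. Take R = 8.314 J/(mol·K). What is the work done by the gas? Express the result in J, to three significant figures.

Isobaric: W = P ΔV = nR ΔT.
W = (2.79)(8.314)(321 − 618) = -6889 J.

W ≈ -6890 J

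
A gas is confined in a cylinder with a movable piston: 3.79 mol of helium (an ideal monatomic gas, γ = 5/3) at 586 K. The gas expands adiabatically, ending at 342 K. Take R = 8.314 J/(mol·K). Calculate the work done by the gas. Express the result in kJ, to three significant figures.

Adiabatic ⇒ Q = 0, so W_by = −ΔU = nCᵥ(T₁ − T₂).
Cᵥ = 3R/2 = 12.47 J/(mol·K).
W = (3.79)(12.47)(586 − 342) = 11533 J.

W ≈ 11.5 kJ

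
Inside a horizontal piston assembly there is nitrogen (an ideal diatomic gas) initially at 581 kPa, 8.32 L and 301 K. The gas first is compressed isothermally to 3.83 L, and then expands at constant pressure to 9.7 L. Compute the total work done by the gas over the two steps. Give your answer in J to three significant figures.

W_total ≈ 3660 J

Step 1 (isothermal): W = P₁V₁ ln(V₂/V₁) = (4834) ln(3.83/8.32) = -3750 J.
After step 1: P = 1262 kPa, V = 3.83 L, T = 301 K.
Step 2 (isobaric): W = PΔV = (1262 kPa)(9.7 − 3.83 L) = 7409 J.
W_total = -3750 + 7409 = 3659 J.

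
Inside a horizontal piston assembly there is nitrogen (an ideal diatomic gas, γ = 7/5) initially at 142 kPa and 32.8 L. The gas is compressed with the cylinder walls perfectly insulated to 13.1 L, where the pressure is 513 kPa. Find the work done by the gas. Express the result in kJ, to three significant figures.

Adiabatic: W = (P₁V₁ − P₂V₂)/(γ − 1) with γ = 7/5.
P₁V₁ = 4658 J, P₂V₂ = 6720 J.
W = (4658 − 6720) / 0.4 = -5157 J.

W ≈ -5.16 kJ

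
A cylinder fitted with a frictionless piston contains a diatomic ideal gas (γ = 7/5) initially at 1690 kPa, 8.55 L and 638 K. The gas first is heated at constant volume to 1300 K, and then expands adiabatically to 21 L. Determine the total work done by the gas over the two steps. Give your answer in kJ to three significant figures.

Step 1 (isochoric): W = 0 (constant volume).
After step 1: P = 3444 kPa (V unchanged).
Step 2 (adiabatic): W = (P₁V₁ − P₂V₂)/(γ−1) = (29443 − 20553)/0.4 = 22224 J.
W_total = 0 + 22224 = 22224 J.

W_total ≈ 22.2 kJ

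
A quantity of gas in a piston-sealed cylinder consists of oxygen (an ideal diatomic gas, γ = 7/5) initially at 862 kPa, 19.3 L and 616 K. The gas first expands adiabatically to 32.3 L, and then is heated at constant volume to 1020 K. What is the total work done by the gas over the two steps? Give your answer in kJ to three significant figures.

Step 1 (adiabatic): W = (P₁V₁ − P₂V₂)/(γ−1) = (16637 − 13540)/0.4 = 7742 J.
Step 2 (isochoric): W = 0 (constant volume).
W_total = 7742 + 0 = 7742 J.

W_total ≈ 7.74 kJ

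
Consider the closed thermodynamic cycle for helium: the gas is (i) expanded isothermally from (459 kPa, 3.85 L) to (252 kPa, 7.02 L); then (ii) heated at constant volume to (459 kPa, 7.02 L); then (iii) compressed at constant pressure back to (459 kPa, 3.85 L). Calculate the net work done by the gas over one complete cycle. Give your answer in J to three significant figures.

Leg (i): W = PᵢVᵢ ln(V_f/Vᵢ) = (1767) ln(7.02/3.85) = 1062 J.
Leg (ii): W = 0.
Leg (iii): W = PΔV = (459)(3.85 − 7.02) = -1455 J.
W_net = 1062 − 1455 = -393.5 J.

W_net ≈ -394 J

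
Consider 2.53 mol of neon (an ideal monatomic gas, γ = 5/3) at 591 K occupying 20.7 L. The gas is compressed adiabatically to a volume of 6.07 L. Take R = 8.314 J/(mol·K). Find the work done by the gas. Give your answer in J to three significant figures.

W ≈ -23600 J

Adiabatic: TV^(γ−1) = const with γ = 5/3.
T₂ = T₁ (V₁/V₂)^(γ−1) = 591 × (20.7/6.07)^0.667 = 591 × 2.266 = 1339 K.
W_by = nCᵥ(T₁ − T₂) = (2.53)(12.47)(591 − 1339) = -23600 J.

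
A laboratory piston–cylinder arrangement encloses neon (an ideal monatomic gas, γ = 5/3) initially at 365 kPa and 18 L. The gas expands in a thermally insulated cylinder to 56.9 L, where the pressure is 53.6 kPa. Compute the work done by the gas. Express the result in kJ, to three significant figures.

W ≈ 5.28 kJ

Adiabatic: W = (P₁V₁ − P₂V₂)/(γ − 1) with γ = 5/3.
P₁V₁ = 6570 J, P₂V₂ = 3050 J.
W = (6570 − 3050) / 0.6667 = 5280 J.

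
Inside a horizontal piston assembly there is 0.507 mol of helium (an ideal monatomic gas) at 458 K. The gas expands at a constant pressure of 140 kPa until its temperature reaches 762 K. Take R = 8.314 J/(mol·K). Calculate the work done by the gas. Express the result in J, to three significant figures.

W ≈ 1280 J

Isobaric: W = P ΔV = nR ΔT.
W = (0.507)(8.314)(762 − 458) = 1281 J.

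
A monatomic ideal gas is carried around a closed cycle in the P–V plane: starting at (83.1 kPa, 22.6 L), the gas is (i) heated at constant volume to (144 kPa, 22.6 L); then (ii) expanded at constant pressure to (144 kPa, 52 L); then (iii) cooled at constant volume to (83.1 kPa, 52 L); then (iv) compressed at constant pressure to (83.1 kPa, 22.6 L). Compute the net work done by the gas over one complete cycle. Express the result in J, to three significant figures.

W_net ≈ 1790 J

Constant-volume legs do no work.
W(ii) = (144)(52 − 22.6) = 4234 J; W(iv) = (83.1)(22.6 − 52) = -2443 J.
W_net = 4234 − 2443 = 1790 J (the clockwise enclosed area).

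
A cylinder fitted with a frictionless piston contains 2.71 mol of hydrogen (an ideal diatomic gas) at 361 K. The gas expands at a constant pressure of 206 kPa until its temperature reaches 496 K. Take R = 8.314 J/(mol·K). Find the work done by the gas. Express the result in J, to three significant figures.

W ≈ 3040 J

Isobaric: W = P ΔV = nR ΔT.
W = (2.71)(8.314)(496 − 361) = 3042 J.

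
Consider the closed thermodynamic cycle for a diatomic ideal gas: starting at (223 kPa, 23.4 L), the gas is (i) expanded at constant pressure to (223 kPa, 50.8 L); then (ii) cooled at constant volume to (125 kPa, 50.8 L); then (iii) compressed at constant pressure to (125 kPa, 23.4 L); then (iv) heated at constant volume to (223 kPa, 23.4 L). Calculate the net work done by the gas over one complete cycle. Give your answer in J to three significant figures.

W_net ≈ 2690 J

Constant-volume legs do no work.
W(i) = (223)(50.8 − 23.4) = 6110 J; W(iii) = (125)(23.4 − 50.8) = -3425 J.
W_net = 6110 − 3425 = 2685 J (the clockwise enclosed area).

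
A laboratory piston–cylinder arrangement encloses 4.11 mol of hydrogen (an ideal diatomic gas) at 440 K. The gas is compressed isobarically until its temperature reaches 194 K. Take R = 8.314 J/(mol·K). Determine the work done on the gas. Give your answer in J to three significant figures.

Isobaric: W = P ΔV = nR ΔT.
W = (4.11)(8.314)(194 − 440) = -8406 J.
Work on gas = −W_by = 8406 J.

W ≈ 8410 J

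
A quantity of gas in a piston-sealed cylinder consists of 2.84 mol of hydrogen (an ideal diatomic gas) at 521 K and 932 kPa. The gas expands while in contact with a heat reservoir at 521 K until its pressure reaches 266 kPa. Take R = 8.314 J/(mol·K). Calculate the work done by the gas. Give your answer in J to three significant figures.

W ≈ 15400 J

Isothermal process: W = nRT ln(V₂/V₁) = nRT ln(P₁/P₂).
W = (2.84)(8.314)(521) × ln(932/266)
  = 12302 × ln(3.504) = 12302 × 1.254
W_by_gas = 15424 J.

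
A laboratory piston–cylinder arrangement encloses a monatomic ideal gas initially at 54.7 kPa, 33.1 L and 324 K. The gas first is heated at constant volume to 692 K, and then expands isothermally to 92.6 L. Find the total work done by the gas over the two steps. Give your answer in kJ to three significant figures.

Step 1 (isochoric): W = 0 (constant volume).
After step 1: P = 116.8 kPa (V unchanged).
Step 2 (isothermal): W = P₁V₁ ln(V₂/V₁) = (3867) ln(92.6/33.1) = 3978 J.
W_total = 0 + 3978 = 3978 J.

W_total ≈ 3.98 kJ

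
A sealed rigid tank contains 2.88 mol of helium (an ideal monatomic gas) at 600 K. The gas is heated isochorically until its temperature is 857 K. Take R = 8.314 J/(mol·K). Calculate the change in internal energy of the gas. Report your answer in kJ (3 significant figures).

Constant volume ⇒ W = 0, so Q = ΔU = nCᵥΔT with Cᵥ = 3R/2 = 12.47 J/(mol·K).
ΔU = (2.88)(12.47)(857 − 600) = 9231 J.

ΔU ≈ 9.23 kJ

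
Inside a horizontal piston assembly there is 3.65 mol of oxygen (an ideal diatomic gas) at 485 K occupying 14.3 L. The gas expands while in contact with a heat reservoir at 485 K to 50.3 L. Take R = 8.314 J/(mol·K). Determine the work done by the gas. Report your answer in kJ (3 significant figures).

W ≈ 18.5 kJ

Isothermal: W = nRT ln(V₂/V₁).
W = (3.65)(8.314)(485) × ln(50.3/14.3)
  = 14718 × 1.258
W_by_gas = 18511 J.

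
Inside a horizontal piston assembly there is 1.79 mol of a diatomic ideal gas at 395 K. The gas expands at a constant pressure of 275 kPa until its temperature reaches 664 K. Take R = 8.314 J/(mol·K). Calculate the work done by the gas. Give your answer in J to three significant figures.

Isobaric: W = P ΔV = nR ΔT.
W = (1.79)(8.314)(664 − 395) = 4003 J.

W ≈ 4000 J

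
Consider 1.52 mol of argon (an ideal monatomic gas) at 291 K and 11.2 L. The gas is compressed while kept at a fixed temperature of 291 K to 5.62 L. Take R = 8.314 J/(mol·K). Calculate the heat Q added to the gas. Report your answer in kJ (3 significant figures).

Q ≈ -2.54 kJ

Isothermal ⇒ ΔU = 0, so Q = W = nRT ln(V₂/V₁).
Q = (1.52)(8.314)(291) ln(5.62/11.2) = 3677 × -0.6896 = -2536 J.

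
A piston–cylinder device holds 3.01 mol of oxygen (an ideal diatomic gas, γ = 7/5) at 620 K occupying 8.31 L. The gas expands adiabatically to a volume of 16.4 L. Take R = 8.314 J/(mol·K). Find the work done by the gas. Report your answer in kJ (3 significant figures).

W ≈ 9.24 kJ

Adiabatic: TV^(γ−1) = const with γ = 7/5.
T₂ = T₁ (V₁/V₂)^(γ−1) = 620 × (8.31/16.4)^0.4 = 620 × 0.7619 = 472.4 K.
W_by = nCᵥ(T₁ − T₂) = (3.01)(20.79)(620 − 472.4) = 9235 J.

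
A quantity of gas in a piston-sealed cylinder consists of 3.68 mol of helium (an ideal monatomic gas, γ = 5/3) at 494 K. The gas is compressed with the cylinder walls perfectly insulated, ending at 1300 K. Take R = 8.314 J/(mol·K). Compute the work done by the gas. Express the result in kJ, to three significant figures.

W ≈ -37.0 kJ

Adiabatic ⇒ Q = 0, so W_by = −ΔU = nCᵥ(T₁ − T₂).
Cᵥ = 3R/2 = 12.47 J/(mol·K).
W = (3.68)(12.47)(494 − 1300) = -36990 J.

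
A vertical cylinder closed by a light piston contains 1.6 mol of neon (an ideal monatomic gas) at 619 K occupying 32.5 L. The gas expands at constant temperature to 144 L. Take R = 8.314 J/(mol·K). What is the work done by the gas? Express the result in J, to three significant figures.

W ≈ 12300 J

Isothermal: W = nRT ln(V₂/V₁).
W = (1.6)(8.314)(619) × ln(144/32.5)
  = 8234 × 1.489
W_by_gas = 12257 J.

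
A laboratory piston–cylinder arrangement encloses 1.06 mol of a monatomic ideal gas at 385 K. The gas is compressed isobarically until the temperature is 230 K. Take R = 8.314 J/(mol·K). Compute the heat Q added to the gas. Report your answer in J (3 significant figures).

Q ≈ -3410 J

Isobaric: W = nRΔT = (1.06)(8.314)(-155) = -1366 J.
ΔU = nCᵥΔT with Cᵥ = 3R/2: ΔU = (1.06)(12.47)(-155) = -2049 J.
Q = ΔU + W = -2049 − 1366 = -3415 J.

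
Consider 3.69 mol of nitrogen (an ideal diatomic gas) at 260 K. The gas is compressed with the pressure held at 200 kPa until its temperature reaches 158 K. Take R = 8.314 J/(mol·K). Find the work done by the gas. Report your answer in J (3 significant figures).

W ≈ -3130 J

Isobaric: W = P ΔV = nR ΔT.
W = (3.69)(8.314)(158 − 260) = -3129 J.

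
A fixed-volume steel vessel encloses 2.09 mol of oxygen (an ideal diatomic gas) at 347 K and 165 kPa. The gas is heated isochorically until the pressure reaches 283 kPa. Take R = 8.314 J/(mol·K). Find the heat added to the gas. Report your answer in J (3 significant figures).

Q ≈ 10800 J

Constant volume ⇒ W = 0, so Q = ΔU = nCᵥΔT with Cᵥ = 5R/2 = 20.79 J/(mol·K).
At constant V, T₂/T₁ = P₂/P₁ ⇒ ΔT = T₁(P₂/P₁ − 1) = 347·(283/165 − 1) = 248.2 K.
ΔU = (2.09)(20.79)(248.2) = 10780 J.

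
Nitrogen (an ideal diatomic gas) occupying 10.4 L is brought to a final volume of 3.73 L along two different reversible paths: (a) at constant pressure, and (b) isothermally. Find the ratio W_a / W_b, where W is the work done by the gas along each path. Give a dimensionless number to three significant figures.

W_a / W_b ≈ 0.625

Path (a) isobaric: W = P₁(V₂ − V₁) → W_a/(P₁V₁) = -0.6413.
Path (b) isothermal: W = P₁V₁ ln(V₂/V₁) → W_b/(P₁V₁) = -1.025.
W_a / W_b = -0.6413 / -1.025 = 0.6255.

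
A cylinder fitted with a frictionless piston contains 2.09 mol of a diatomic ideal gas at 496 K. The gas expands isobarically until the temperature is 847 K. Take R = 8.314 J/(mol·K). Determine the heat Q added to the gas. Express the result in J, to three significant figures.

Q ≈ 21300 J

Isobaric: W = nRΔT = (2.09)(8.314)(351) = 6099 J.
ΔU = nCᵥΔT with Cᵥ = 5R/2: ΔU = (2.09)(20.79)(351) = 15248 J.
Q = ΔU + W = 15248 + 6099 = 21347 J.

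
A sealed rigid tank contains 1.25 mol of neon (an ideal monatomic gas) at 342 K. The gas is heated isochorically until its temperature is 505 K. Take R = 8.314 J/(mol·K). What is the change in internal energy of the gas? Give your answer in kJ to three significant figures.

ΔU ≈ 2.54 kJ

Constant volume ⇒ W = 0, so Q = ΔU = nCᵥΔT with Cᵥ = 3R/2 = 12.47 J/(mol·K).
ΔU = (1.25)(12.47)(505 − 342) = 2541 J.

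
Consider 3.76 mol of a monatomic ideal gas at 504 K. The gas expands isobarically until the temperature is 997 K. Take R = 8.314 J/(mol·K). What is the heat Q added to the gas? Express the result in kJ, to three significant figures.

Isobaric: W = nRΔT = (3.76)(8.314)(493) = 15411 J.
ΔU = nCᵥΔT with Cᵥ = 3R/2: ΔU = (3.76)(12.47)(493) = 23117 J.
Q = ΔU + W = 23117 + 15411 = 38529 J.

Q ≈ 38.5 kJ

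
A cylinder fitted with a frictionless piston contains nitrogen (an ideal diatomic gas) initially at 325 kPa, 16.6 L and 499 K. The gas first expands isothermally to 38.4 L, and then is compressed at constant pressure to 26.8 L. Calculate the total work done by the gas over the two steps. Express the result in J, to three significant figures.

W_total ≈ 2890 J

Step 1 (isothermal): W = P₁V₁ ln(V₂/V₁) = (5395) ln(38.4/16.6) = 4525 J.
After step 1: P = 140.5 kPa, V = 38.4 L, T = 499 K.
Step 2 (isobaric): W = PΔV = (140.5 kPa)(26.8 − 38.4 L) = -1630 J.
W_total = 4525 − 1630 = 2895 J.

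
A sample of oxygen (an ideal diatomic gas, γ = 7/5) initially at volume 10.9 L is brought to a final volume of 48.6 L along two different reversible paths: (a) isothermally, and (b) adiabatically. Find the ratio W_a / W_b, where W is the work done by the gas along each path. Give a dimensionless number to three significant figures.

Path (a) isothermal: W = P₁V₁ ln(V₂/V₁) → W_a/(P₁V₁) = 1.495.
Path (b) adiabatic: W = P₁V₁(1 − (V₁/V₂)^(γ−1))/(γ−1) → W_b/(P₁V₁) = 1.125.
W_a / W_b = 1.495 / 1.125 = 1.329.

W_a / W_b ≈ 1.33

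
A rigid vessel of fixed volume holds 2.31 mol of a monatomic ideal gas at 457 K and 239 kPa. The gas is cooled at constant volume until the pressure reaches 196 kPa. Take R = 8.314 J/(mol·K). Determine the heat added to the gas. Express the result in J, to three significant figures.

Constant volume ⇒ W = 0, so Q = ΔU = nCᵥΔT with Cᵥ = 3R/2 = 12.47 J/(mol·K).
At constant V, T₂/T₁ = P₂/P₁ ⇒ ΔT = T₁(P₂/P₁ − 1) = 457·(196/239 − 1) = -82.22 K.
ΔU = (2.31)(12.47)(-82.22) = -2369 J.

Q ≈ -2370 J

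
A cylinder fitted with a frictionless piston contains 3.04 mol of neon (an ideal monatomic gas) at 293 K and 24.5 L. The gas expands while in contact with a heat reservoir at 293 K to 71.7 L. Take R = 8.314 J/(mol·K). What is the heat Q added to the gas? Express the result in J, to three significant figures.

Isothermal ⇒ ΔU = 0, so Q = W = nRT ln(V₂/V₁).
Q = (3.04)(8.314)(293) ln(71.7/24.5) = 7405 × 1.074 = 7952 J.

Q ≈ 7950 J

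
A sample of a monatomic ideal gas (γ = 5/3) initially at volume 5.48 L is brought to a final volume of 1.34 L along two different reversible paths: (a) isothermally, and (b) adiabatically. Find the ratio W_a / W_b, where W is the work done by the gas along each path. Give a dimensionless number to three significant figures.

W_a / W_b ≈ 0.603

Path (a) isothermal: W = P₁V₁ ln(V₂/V₁) → W_a/(P₁V₁) = -1.408.
Path (b) adiabatic: W = P₁V₁(1 − (V₁/V₂)^(γ−1))/(γ−1) → W_b/(P₁V₁) = -2.336.
W_a / W_b = -1.408 / -2.336 = 0.6029.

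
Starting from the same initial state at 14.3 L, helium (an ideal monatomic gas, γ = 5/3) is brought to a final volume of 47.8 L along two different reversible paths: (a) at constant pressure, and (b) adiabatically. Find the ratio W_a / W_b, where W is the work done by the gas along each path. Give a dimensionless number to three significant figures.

Path (a) isobaric: W = P₁(V₂ − V₁) → W_a/(P₁V₁) = 2.343.
Path (b) adiabatic: W = P₁V₁(1 − (V₁/V₂)^(γ−1))/(γ−1) → W_b/(P₁V₁) = 0.829.
W_a / W_b = 2.343 / 0.829 = 2.826.

W_a / W_b ≈ 2.83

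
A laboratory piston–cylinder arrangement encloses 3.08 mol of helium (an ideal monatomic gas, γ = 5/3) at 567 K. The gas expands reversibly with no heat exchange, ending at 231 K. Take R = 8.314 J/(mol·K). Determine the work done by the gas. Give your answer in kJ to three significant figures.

W ≈ 12.9 kJ

Adiabatic ⇒ Q = 0, so W_by = −ΔU = nCᵥ(T₁ − T₂).
Cᵥ = 3R/2 = 12.47 J/(mol·K).
W = (3.08)(12.47)(567 − 231) = 12906 J.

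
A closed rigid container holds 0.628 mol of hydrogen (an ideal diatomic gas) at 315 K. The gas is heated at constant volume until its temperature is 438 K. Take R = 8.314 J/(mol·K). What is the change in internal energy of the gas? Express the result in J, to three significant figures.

Constant volume ⇒ W = 0, so Q = ΔU = nCᵥΔT with Cᵥ = 5R/2 = 20.79 J/(mol·K).
ΔU = (0.628)(20.79)(438 − 315) = 1606 J.

ΔU ≈ 1610 J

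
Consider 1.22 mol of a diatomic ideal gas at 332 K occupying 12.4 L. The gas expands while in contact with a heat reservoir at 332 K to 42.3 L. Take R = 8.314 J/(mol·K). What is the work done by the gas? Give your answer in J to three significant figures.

Isothermal: W = nRT ln(V₂/V₁).
W = (1.22)(8.314)(332) × ln(42.3/12.4)
  = 3368 × 1.227
W_by_gas = 4132 J.

W ≈ 4130 J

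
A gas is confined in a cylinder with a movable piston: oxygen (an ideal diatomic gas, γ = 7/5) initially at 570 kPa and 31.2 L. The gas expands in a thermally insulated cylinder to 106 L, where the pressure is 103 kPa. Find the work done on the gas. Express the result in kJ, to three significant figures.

W ≈ -17.2 kJ

Adiabatic: W = (P₁V₁ − P₂V₂)/(γ − 1) with γ = 7/5.
P₁V₁ = 17784 J, P₂V₂ = 10918 J.
W = (17784 − 10918) / 0.4 = 17165 J.
Work on gas = −W_by = -17165 J.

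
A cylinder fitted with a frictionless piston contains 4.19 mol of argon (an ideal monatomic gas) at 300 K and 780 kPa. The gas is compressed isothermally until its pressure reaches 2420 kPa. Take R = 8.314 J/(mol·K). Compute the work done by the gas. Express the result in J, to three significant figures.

Isothermal process: W = nRT ln(V₂/V₁) = nRT ln(P₁/P₂).
W = (4.19)(8.314)(300) × ln(780/2420)
  = 10451 × ln(0.3223) = 10451 × -1.132
W_by_gas = -11833 J.

W ≈ -11800 J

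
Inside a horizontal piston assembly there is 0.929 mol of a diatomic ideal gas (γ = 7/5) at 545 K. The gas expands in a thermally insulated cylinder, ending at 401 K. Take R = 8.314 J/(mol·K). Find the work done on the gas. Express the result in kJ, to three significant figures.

Adiabatic ⇒ Q = 0, so W_by = −ΔU = nCᵥ(T₁ − T₂).
Cᵥ = 5R/2 = 20.79 J/(mol·K).
W = (0.929)(20.79)(545 − 401) = 2781 J.
Work on gas = −W_by = -2781 J.

W ≈ -2.78 kJ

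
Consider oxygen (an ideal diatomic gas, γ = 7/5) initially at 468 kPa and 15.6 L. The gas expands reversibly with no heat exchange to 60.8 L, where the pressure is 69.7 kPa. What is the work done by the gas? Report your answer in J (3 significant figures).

Adiabatic: W = (P₁V₁ − P₂V₂)/(γ − 1) with γ = 7/5.
P₁V₁ = 7301 J, P₂V₂ = 4238 J.
W = (7301 − 4238) / 0.4 = 7658 J.

W ≈ 7660 J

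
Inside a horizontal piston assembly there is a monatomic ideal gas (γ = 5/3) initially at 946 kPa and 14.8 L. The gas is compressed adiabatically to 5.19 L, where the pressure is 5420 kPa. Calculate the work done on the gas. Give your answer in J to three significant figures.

Adiabatic: W = (P₁V₁ − P₂V₂)/(γ − 1) with γ = 5/3.
P₁V₁ = 14001 J, P₂V₂ = 28130 J.
W = (14001 − 28130) / 0.6667 = -21194 J.
Work on gas = −W_by = 21194 J.

W ≈ 21200 J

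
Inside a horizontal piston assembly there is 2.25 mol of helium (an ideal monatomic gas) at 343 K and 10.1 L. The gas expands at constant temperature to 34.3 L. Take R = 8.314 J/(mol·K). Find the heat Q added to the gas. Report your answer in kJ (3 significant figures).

Isothermal ⇒ ΔU = 0, so Q = W = nRT ln(V₂/V₁).
Q = (2.25)(8.314)(343) ln(34.3/10.1) = 6416 × 1.223 = 7845 J.

Q ≈ 7.84 kJ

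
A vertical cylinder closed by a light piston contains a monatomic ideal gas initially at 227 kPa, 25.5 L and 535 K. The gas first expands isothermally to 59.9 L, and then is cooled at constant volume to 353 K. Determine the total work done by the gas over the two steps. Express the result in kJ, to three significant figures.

W_total ≈ 4.94 kJ

Step 1 (isothermal): W = P₁V₁ ln(V₂/V₁) = (5788) ln(59.9/25.5) = 4943 J.
Step 2 (isochoric): W = 0 (constant volume).
W_total = 4943 + 0 = 4943 J.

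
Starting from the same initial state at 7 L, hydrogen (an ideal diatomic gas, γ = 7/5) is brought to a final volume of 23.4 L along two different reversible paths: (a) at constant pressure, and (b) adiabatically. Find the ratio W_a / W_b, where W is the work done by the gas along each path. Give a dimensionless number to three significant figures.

Path (a) isobaric: W = P₁(V₂ − V₁) → W_a/(P₁V₁) = 2.343.
Path (b) adiabatic: W = P₁V₁(1 − (V₁/V₂)^(γ−1))/(γ−1) → W_b/(P₁V₁) = 0.9573.
W_a / W_b = 2.343 / 0.9573 = 2.447.

W_a / W_b ≈ 2.45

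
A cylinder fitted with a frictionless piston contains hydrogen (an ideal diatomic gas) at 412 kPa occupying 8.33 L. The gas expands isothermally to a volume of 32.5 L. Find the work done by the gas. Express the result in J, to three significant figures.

Isothermal: W = nRT ln(V₂/V₁) = P₁V₁ ln(V₂/V₁).
P₁V₁ = (412 kPa)(8.33 L) = 3432 J.
W = 3432 × ln(32.5/8.33) = 3432 × 1.361
W_by_gas = 4672 J.

W ≈ 4670 J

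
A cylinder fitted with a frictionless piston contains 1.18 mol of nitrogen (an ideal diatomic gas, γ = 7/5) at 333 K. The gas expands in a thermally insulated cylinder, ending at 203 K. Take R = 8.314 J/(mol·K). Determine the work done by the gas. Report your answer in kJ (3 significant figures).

Adiabatic ⇒ Q = 0, so W_by = −ΔU = nCᵥ(T₁ − T₂).
Cᵥ = 5R/2 = 20.79 J/(mol·K).
W = (1.18)(20.79)(333 − 203) = 3188 J.

W ≈ 3.19 kJ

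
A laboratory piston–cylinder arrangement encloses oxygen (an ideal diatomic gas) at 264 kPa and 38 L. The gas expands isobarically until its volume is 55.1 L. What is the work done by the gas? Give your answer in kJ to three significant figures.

W ≈ 4.51 kJ

Isobaric: W = P ΔV.
W = (264 kPa)(55.1 − 38 L) = (264)(17.1) = 4514 J.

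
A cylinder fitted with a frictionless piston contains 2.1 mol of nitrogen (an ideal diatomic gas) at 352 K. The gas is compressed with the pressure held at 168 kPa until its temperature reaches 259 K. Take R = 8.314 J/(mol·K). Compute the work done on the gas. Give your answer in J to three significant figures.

Isobaric: W = P ΔV = nR ΔT.
W = (2.1)(8.314)(259 − 352) = -1624 J.
Work on gas = −W_by = 1624 J.

W ≈ 1620 J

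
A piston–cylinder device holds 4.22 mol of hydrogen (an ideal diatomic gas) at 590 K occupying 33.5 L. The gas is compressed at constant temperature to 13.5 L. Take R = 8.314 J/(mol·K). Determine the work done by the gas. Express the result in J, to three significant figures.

W ≈ -18800 J

Isothermal: W = nRT ln(V₂/V₁).
W = (4.22)(8.314)(590) × ln(13.5/33.5)
  = 20700 × -0.9089
W_by_gas = -18813 J.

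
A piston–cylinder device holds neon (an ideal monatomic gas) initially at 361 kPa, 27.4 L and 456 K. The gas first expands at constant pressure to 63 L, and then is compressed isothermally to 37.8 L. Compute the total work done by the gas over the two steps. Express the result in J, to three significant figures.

W_total ≈ 1230 J

Step 1 (isobaric): W = PΔV = (361 kPa)(63 − 27.4 L) = 12852 J.
After step 1: P = 361 kPa, V = 63 L, T = 1048 K.
Step 2 (isothermal): W = P₁V₁ ln(V₂/V₁) = (22743) ln(37.8/63) = -11618 J.
W_total = 12852 − 11618 = 1234 J.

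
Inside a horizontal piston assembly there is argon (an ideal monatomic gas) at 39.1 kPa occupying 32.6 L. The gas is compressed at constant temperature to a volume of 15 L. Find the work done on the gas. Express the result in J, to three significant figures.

Isothermal: W = nRT ln(V₂/V₁) = P₁V₁ ln(V₂/V₁).
P₁V₁ = (39.1 kPa)(32.6 L) = 1275 J.
W = 1275 × ln(15/32.6) = 1275 × -0.7763
W_by_gas = -989.5 J; work on gas = −W_by = 989.5 J.

W ≈ 989 J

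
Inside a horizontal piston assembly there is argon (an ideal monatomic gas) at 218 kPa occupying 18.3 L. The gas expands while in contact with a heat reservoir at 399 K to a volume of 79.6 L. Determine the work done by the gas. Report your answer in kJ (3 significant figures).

Isothermal: W = nRT ln(V₂/V₁) = P₁V₁ ln(V₂/V₁).
P₁V₁ = (218 kPa)(18.3 L) = 3989 J.
W = 3989 × ln(79.6/18.3) = 3989 × 1.47
W_by_gas = 5865 J.

W ≈ 5.86 kJ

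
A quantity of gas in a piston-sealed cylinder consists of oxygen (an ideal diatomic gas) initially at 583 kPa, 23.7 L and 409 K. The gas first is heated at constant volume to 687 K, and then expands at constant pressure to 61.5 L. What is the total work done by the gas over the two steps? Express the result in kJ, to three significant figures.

W_total ≈ 37.0 kJ

Step 1 (isochoric): W = 0 (constant volume).
After step 1: P = 979.3 kPa (V unchanged).
Step 2 (isobaric): W = PΔV = (979.3 kPa)(61.5 − 23.7 L) = 37016 J.
W_total = 0 + 37016 = 37016 J.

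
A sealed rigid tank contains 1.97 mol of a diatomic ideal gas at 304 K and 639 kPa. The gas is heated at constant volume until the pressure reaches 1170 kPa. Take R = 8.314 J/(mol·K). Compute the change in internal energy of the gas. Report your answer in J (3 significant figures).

Constant volume ⇒ W = 0, so Q = ΔU = nCᵥΔT with Cᵥ = 5R/2 = 20.79 J/(mol·K).
At constant V, T₂/T₁ = P₂/P₁ ⇒ ΔT = T₁(P₂/P₁ − 1) = 304·(1170/639 − 1) = 252.6 K.
ΔU = (1.97)(20.79)(252.6) = 10344 J.

ΔU ≈ 10300 J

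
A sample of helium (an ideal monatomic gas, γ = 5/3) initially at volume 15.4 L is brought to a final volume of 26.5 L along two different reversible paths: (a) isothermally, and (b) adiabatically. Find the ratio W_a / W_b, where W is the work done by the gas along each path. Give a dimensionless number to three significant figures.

Path (a) isothermal: W = P₁V₁ ln(V₂/V₁) → W_a/(P₁V₁) = 0.5428.
Path (b) adiabatic: W = P₁V₁(1 − (V₁/V₂)^(γ−1))/(γ−1) → W_b/(P₁V₁) = 0.4554.
W_a / W_b = 0.5428 / 0.4554 = 1.192.

W_a / W_b ≈ 1.19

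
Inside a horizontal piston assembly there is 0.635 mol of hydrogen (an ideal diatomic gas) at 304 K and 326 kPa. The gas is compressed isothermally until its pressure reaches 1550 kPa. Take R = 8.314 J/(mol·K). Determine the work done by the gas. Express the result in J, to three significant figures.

W ≈ -2500 J

Isothermal process: W = nRT ln(V₂/V₁) = nRT ln(P₁/P₂).
W = (0.635)(8.314)(304) × ln(326/1550)
  = 1605 × ln(0.2103) = 1605 × -1.559
W_by_gas = -2502 J.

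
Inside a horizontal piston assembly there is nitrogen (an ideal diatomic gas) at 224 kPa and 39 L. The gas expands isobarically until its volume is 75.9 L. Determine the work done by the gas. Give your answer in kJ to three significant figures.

W ≈ 8.27 kJ

Isobaric: W = P ΔV.
W = (224 kPa)(75.9 − 39 L) = (224)(36.9) = 8266 J.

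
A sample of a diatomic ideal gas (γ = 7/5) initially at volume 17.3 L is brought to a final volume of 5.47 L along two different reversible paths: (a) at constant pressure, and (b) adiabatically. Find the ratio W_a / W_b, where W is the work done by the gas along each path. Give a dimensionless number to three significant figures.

Path (a) isobaric: W = P₁(V₂ − V₁) → W_a/(P₁V₁) = -0.6838.
Path (b) adiabatic: W = P₁V₁(1 − (V₁/V₂)^(γ−1))/(γ−1) → W_b/(P₁V₁) = -1.462.
W_a / W_b = -0.6838 / -1.462 = 0.4676.

W_a / W_b ≈ 0.468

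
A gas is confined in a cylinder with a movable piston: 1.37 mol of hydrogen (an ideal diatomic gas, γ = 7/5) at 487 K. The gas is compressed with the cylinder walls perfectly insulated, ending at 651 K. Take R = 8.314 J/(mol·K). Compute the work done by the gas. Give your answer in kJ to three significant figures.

Adiabatic ⇒ Q = 0, so W_by = −ΔU = nCᵥ(T₁ − T₂).
Cᵥ = 5R/2 = 20.79 J/(mol·K).
W = (1.37)(20.79)(487 − 651) = -4670 J.

W ≈ -4.67 kJ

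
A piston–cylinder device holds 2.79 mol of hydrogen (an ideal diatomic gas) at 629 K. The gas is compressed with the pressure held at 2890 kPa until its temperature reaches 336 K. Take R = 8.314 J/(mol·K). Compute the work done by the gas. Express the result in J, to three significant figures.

Isobaric: W = P ΔV = nR ΔT.
W = (2.79)(8.314)(336 − 629) = -6796 J.

W ≈ -6800 J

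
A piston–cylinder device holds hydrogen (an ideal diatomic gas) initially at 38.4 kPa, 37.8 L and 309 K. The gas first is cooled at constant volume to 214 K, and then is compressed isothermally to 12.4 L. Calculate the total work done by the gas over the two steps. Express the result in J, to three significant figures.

W_total ≈ -1120 J

Step 1 (isochoric): W = 0 (constant volume).
After step 1: P = 26.59 kPa (V unchanged).
Step 2 (isothermal): W = P₁V₁ ln(V₂/V₁) = (1005) ln(12.4/37.8) = -1120 J.
W_total = 0 − 1120 = -1120 J.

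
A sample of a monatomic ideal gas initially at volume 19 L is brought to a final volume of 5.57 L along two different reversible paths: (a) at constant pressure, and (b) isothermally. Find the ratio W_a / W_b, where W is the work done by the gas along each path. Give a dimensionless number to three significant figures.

Path (a) isobaric: W = P₁(V₂ − V₁) → W_a/(P₁V₁) = -0.7068.
Path (b) isothermal: W = P₁V₁ ln(V₂/V₁) → W_b/(P₁V₁) = -1.227.
W_a / W_b = -0.7068 / -1.227 = 0.5761.

W_a / W_b ≈ 0.576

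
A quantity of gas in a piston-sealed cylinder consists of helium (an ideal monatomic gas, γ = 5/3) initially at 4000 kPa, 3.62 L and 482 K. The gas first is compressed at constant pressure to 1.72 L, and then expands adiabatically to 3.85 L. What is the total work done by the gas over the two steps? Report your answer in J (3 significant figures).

Step 1 (isobaric): W = PΔV = (4000 kPa)(1.72 − 3.62 L) = -7600 J.
After step 1: P = 4000 kPa, V = 1.72 L, T = 229 K.
Step 2 (adiabatic): W = (P₁V₁ − P₂V₂)/(γ−1) = (6880 − 4021)/0.667 = 4289 J.
W_total = -7600 + 4289 = -3311 J.

W_total ≈ -3310 J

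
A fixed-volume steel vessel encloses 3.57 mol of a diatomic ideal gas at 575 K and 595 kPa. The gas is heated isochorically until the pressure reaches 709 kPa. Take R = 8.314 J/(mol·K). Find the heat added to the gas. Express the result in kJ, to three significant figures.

Constant volume ⇒ W = 0, so Q = ΔU = nCᵥΔT with Cᵥ = 5R/2 = 20.79 J/(mol·K).
At constant V, T₂/T₁ = P₂/P₁ ⇒ ΔT = T₁(P₂/P₁ − 1) = 575·(709/595 − 1) = 110.2 K.
ΔU = (3.57)(20.79)(110.2) = 8175 J.

Q ≈ 8.17 kJ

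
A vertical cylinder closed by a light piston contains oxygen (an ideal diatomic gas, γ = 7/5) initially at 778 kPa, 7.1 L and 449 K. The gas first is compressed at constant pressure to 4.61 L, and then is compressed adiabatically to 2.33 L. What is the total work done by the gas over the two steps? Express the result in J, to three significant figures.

Step 1 (isobaric): W = PΔV = (778 kPa)(4.61 − 7.1 L) = -1937 J.
After step 1: P = 778 kPa, V = 4.61 L, T = 291.5 K.
Step 2 (adiabatic): W = (P₁V₁ − P₂V₂)/(γ−1) = (3587 − 4712)/0.4 = -2814 J.
W_total = -1937 − 2814 = -4751 J.

W_total ≈ -4750 J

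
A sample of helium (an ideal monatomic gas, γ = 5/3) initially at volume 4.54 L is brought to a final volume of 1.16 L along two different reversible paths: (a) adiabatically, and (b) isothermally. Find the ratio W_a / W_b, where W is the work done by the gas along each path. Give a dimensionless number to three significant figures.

Path (a) adiabatic: W = P₁V₁(1 − (V₁/V₂)^(γ−1))/(γ−1) → W_a/(P₁V₁) = -2.225.
Path (b) isothermal: W = P₁V₁ ln(V₂/V₁) → W_b/(P₁V₁) = -1.365.
W_a / W_b = -2.225 / -1.365 = 1.631.

W_a / W_b ≈ 1.63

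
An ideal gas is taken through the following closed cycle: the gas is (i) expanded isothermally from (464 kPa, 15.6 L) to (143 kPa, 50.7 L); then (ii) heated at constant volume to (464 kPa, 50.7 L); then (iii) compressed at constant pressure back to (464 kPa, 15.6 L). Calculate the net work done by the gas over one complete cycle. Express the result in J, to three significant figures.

Leg (i): W = PᵢVᵢ ln(V_f/Vᵢ) = (7238) ln(50.7/15.6) = 8532 J.
Leg (ii): W = 0.
Leg (iii): W = PΔV = (464)(15.6 − 50.7) = -16286 J.
W_net = 8532 − 16286 = -7755 J.

W_net ≈ -7750 J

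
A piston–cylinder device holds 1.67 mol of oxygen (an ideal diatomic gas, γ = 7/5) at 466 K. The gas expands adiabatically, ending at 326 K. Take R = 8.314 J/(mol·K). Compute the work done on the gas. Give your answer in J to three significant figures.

Adiabatic ⇒ Q = 0, so W_by = −ΔU = nCᵥ(T₁ − T₂).
Cᵥ = 5R/2 = 20.79 J/(mol·K).
W = (1.67)(20.79)(466 − 326) = 4860 J.
Work on gas = −W_by = -4860 J.

W ≈ -4860 J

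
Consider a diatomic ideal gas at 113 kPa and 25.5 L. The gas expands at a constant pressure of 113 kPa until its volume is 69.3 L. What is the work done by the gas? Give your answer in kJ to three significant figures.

Isobaric: W = P ΔV.
W = (113 kPa)(69.3 − 25.5 L) = (113)(43.8) = 4949 J.

W ≈ 4.95 kJ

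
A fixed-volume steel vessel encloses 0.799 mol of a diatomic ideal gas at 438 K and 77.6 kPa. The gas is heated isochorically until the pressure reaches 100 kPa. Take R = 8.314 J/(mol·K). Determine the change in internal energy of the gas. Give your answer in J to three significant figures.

Constant volume ⇒ W = 0, so Q = ΔU = nCᵥΔT with Cᵥ = 5R/2 = 20.79 J/(mol·K).
At constant V, T₂/T₁ = P₂/P₁ ⇒ ΔT = T₁(P₂/P₁ − 1) = 438·(100/77.6 − 1) = 126.4 K.
ΔU = (0.799)(20.79)(126.4) = 2100 J.

ΔU ≈ 2100 J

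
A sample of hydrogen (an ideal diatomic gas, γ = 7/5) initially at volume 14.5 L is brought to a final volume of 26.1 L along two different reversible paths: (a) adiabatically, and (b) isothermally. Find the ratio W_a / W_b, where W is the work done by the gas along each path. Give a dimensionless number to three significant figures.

Path (a) adiabatic: W = P₁V₁(1 − (V₁/V₂)^(γ−1))/(γ−1) → W_a/(P₁V₁) = 0.5238.
Path (b) isothermal: W = P₁V₁ ln(V₂/V₁) → W_b/(P₁V₁) = 0.5878.
W_a / W_b = 0.5238 / 0.5878 = 0.8911.

W_a / W_b ≈ 0.891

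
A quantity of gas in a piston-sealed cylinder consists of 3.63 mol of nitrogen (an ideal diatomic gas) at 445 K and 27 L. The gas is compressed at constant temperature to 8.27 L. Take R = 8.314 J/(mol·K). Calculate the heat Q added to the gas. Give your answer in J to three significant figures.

Isothermal ⇒ ΔU = 0, so Q = W = nRT ln(V₂/V₁).
Q = (3.63)(8.314)(445) ln(8.27/27) = 13430 × -1.183 = -15890 J.

Q ≈ -15900 J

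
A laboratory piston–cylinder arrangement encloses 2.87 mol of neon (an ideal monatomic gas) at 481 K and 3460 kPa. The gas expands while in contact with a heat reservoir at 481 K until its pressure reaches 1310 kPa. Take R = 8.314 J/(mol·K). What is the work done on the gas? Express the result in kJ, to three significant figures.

Isothermal process: W = nRT ln(V₂/V₁) = nRT ln(P₁/P₂).
W = (2.87)(8.314)(481) × ln(3460/1310)
  = 11477 × ln(2.641) = 11477 × 0.9712
W_by_gas = 11147 J; work on gas = −W_by = -11147 J.

W ≈ -11.1 kJ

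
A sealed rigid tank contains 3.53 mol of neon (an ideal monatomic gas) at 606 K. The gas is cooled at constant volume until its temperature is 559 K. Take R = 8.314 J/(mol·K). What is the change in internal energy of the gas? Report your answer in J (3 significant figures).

Constant volume ⇒ W = 0, so Q = ΔU = nCᵥΔT with Cᵥ = 3R/2 = 12.47 J/(mol·K).
ΔU = (3.53)(12.47)(559 − 606) = -2069 J.

ΔU ≈ -2070 J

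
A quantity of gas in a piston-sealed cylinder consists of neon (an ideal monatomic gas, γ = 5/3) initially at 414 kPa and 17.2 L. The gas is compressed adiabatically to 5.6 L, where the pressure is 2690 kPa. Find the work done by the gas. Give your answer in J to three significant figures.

Adiabatic: W = (P₁V₁ − P₂V₂)/(γ − 1) with γ = 5/3.
P₁V₁ = 7121 J, P₂V₂ = 15064 J.
W = (7121 − 15064) / 0.6667 = -11915 J.

W ≈ -11900 J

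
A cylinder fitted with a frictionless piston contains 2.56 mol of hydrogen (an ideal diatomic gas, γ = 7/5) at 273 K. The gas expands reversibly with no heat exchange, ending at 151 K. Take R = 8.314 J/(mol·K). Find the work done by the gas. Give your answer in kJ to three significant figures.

Adiabatic ⇒ Q = 0, so W_by = −ΔU = nCᵥ(T₁ − T₂).
Cᵥ = 5R/2 = 20.79 J/(mol·K).
W = (2.56)(20.79)(273 − 151) = 6492 J.

W ≈ 6.49 kJ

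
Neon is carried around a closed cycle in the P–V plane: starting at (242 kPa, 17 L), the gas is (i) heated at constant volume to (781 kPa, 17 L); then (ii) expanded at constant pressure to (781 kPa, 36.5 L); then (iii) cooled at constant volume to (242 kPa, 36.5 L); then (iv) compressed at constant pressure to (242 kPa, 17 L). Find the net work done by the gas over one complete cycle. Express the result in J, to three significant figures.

Constant-volume legs do no work.
W(ii) = (781)(36.5 − 17) = 15230 J; W(iv) = (242)(17 − 36.5) = -4719 J.
W_net = 15230 − 4719 = 10510 J (the clockwise enclosed area).

W_net ≈ 10500 J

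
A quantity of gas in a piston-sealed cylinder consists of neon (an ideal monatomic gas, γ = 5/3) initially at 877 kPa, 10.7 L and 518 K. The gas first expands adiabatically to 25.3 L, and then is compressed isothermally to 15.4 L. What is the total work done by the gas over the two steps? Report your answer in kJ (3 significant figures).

W_total ≈ 3.52 kJ

Step 1 (adiabatic): W = (P₁V₁ − P₂V₂)/(γ−1) = (9384 − 5287)/0.667 = 6145 J.
After step 1: P = 209 kPa, V = 25.3 L, T = 291.9 K.
Step 2 (isothermal): W = P₁V₁ ln(V₂/V₁) = (5287) ln(15.4/25.3) = -2625 J.
W_total = 6145 − 2625 = 3520 J.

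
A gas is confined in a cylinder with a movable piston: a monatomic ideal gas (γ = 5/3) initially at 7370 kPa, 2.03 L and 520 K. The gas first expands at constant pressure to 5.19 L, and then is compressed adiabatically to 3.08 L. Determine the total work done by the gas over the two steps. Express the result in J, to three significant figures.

W_total ≈ -582 J

Step 1 (isobaric): W = PΔV = (7370 kPa)(5.19 − 2.03 L) = 23289 J.
After step 1: P = 7370 kPa, V = 5.19 L, T = 1329 K.
Step 2 (adiabatic): W = (P₁V₁ − P₂V₂)/(γ−1) = (38250 − 54164)/0.667 = -23871 J.
W_total = 23289 − 23871 = -581.7 J.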